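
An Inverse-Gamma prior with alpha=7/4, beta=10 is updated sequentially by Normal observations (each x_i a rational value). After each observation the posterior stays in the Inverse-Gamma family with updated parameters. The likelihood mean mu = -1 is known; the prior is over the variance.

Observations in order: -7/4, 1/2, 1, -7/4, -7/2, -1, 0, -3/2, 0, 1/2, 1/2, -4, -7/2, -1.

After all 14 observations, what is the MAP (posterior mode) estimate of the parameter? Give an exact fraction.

obs 1: x=-7/4 → posterior Inverse-Gamma(9/4, 329/32)
obs 2: x=1/2 → posterior Inverse-Gamma(11/4, 365/32)
obs 3: x=1 → posterior Inverse-Gamma(13/4, 429/32)
obs 4: x=-7/4 → posterior Inverse-Gamma(15/4, 219/16)
obs 5: x=-7/2 → posterior Inverse-Gamma(17/4, 269/16)
obs 6: x=-1 → posterior Inverse-Gamma(19/4, 269/16)
obs 7: x=0 → posterior Inverse-Gamma(21/4, 277/16)
obs 8: x=-3/2 → posterior Inverse-Gamma(23/4, 279/16)
obs 9: x=0 → posterior Inverse-Gamma(25/4, 287/16)
obs 10: x=1/2 → posterior Inverse-Gamma(27/4, 305/16)
obs 11: x=1/2 → posterior Inverse-Gamma(29/4, 323/16)
obs 12: x=-4 → posterior Inverse-Gamma(31/4, 395/16)
obs 13: x=-7/2 → posterior Inverse-Gamma(33/4, 445/16)
obs 14: x=-1 → posterior Inverse-Gamma(35/4, 445/16)

445/156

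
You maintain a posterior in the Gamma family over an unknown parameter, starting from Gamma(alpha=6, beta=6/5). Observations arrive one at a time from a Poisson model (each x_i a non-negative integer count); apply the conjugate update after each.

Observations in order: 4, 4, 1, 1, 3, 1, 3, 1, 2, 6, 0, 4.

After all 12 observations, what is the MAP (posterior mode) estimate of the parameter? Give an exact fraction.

obs 1: x=4 → posterior Gamma(10, 11/5)
obs 2: x=4 → posterior Gamma(14, 16/5)
obs 3: x=1 → posterior Gamma(15, 21/5)
obs 4: x=1 → posterior Gamma(16, 26/5)
obs 5: x=3 → posterior Gamma(19, 31/5)
obs 6: x=1 → posterior Gamma(20, 36/5)
obs 7: x=3 → posterior Gamma(23, 41/5)
obs 8: x=1 → posterior Gamma(24, 46/5)
obs 9: x=2 → posterior Gamma(26, 51/5)
obs 10: x=6 → posterior Gamma(32, 56/5)
obs 11: x=0 → posterior Gamma(32, 61/5)
obs 12: x=4 → posterior Gamma(36, 66/5)

175/66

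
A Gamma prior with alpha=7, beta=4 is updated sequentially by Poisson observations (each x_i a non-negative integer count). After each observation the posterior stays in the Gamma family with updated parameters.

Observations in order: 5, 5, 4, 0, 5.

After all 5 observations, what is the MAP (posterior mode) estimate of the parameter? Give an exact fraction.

obs 1: x=5 → posterior Gamma(12, 5)
obs 2: x=5 → posterior Gamma(17, 6)
obs 3: x=4 → posterior Gamma(21, 7)
obs 4: x=0 → posterior Gamma(21, 8)
obs 5: x=5 → posterior Gamma(26, 9)

25/9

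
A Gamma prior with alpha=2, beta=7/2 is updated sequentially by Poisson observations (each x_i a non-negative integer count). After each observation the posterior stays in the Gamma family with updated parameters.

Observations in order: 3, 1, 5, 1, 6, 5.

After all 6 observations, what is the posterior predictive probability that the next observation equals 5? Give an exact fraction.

obs 1: x=3 → posterior Gamma(5, 9/2)
obs 2: x=1 → posterior Gamma(6, 11/2)
obs 3: x=5 → posterior Gamma(11, 13/2)
obs 4: x=1 → posterior Gamma(12, 15/2)
obs 5: x=6 → posterior Gamma(18, 17/2)
obs 6: x=5 → posterior Gamma(23, 19/2)

24669138801807043343110270115341120/389741352911494423492067803272531843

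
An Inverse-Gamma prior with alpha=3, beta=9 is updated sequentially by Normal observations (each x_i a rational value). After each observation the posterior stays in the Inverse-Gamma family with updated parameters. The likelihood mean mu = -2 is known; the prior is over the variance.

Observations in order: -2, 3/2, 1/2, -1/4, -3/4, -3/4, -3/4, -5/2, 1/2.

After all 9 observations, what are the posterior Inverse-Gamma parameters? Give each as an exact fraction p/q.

obs 1: x=-2 → posterior Inverse-Gamma(7/2, 9)
obs 2: x=3/2 → posterior Inverse-Gamma(4, 121/8)
obs 3: x=1/2 → posterior Inverse-Gamma(9/2, 73/4)
obs 4: x=-1/4 → posterior Inverse-Gamma(5, 633/32)
obs 5: x=-3/4 → posterior Inverse-Gamma(11/2, 329/16)
obs 6: x=-3/4 → posterior Inverse-Gamma(6, 683/32)
obs 7: x=-3/4 → posterior Inverse-Gamma(13/2, 177/8)
obs 8: x=-5/2 → posterior Inverse-Gamma(7, 89/4)
obs 9: x=1/2 → posterior Inverse-Gamma(15/2, 203/8)

alpha=15/2, beta=203/8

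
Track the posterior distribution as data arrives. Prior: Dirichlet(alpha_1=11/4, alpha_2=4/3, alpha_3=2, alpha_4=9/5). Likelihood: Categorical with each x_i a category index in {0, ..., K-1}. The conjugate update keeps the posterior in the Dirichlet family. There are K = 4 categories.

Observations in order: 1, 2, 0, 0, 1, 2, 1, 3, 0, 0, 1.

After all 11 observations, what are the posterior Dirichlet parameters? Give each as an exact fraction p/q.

obs 1: x=1 → posterior Dirichlet(11/4, 7/3, 2, 9/5)
obs 2: x=2 → posterior Dirichlet(11/4, 7/3, 3, 9/5)
obs 3: x=0 → posterior Dirichlet(15/4, 7/3, 3, 9/5)
obs 4: x=0 → posterior Dirichlet(19/4, 7/3, 3, 9/5)
obs 5: x=1 → posterior Dirichlet(19/4, 10/3, 3, 9/5)
obs 6: x=2 → posterior Dirichlet(19/4, 10/3, 4, 9/5)
obs 7: x=1 → posterior Dirichlet(19/4, 13/3, 4, 9/5)
obs 8: x=3 → posterior Dirichlet(19/4, 13/3, 4, 14/5)
obs 9: x=0 → posterior Dirichlet(23/4, 13/3, 4, 14/5)
obs 10: x=0 → posterior Dirichlet(27/4, 13/3, 4, 14/5)
obs 11: x=1 → posterior Dirichlet(27/4, 16/3, 4, 14/5)

alpha_1=27/4, alpha_2=16/3, alpha_3=4, alpha_4=14/5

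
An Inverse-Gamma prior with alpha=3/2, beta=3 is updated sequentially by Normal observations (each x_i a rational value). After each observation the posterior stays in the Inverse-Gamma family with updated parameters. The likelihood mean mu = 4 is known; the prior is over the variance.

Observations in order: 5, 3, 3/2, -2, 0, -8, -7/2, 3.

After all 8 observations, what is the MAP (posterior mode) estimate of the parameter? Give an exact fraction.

535/26

obs 1: x=5 → posterior Inverse-Gamma(2, 7/2)
obs 2: x=3 → posterior Inverse-Gamma(5/2, 4)
obs 3: x=3/2 → posterior Inverse-Gamma(3, 57/8)
obs 4: x=-2 → posterior Inverse-Gamma(7/2, 201/8)
obs 5: x=0 → posterior Inverse-Gamma(4, 265/8)
obs 6: x=-8 → posterior Inverse-Gamma(9/2, 841/8)
obs 7: x=-7/2 → posterior Inverse-Gamma(5, 533/4)
obs 8: x=3 → posterior Inverse-Gamma(11/2, 535/4)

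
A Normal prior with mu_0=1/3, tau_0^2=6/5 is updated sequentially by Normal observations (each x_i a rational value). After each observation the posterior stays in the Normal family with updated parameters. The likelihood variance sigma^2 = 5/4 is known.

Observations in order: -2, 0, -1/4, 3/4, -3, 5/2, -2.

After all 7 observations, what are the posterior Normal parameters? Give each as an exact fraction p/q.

obs 1: x=-2 → posterior Normal(-17/21, 30/49)
obs 2: x=0 → posterior Normal(-119/219, 30/73)
obs 3: x=-1/4 → posterior Normal(-137/291, 30/97)
obs 4: x=3/4 → posterior Normal(-83/363, 30/121)
obs 5: x=-3 → posterior Normal(-299/435, 6/29)
obs 6: x=5/2 → posterior Normal(-119/507, 30/169)
obs 7: x=-2 → posterior Normal(-263/579, 30/193)

mu_0=-263/579, tau_0^2=30/193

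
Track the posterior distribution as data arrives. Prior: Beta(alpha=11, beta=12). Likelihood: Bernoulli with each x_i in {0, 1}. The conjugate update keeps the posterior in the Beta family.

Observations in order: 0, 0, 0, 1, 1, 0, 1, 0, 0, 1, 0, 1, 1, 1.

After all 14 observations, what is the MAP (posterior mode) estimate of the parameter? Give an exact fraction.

obs 1: x=0 → posterior Beta(11, 13)
obs 2: x=0 → posterior Beta(11, 14)
obs 3: x=0 → posterior Beta(11, 15)
obs 4: x=1 → posterior Beta(12, 15)
obs 5: x=1 → posterior Beta(13, 15)
obs 6: x=0 → posterior Beta(13, 16)
obs 7: x=1 → posterior Beta(14, 16)
obs 8: x=0 → posterior Beta(14, 17)
obs 9: x=0 → posterior Beta(14, 18)
obs 10: x=1 → posterior Beta(15, 18)
obs 11: x=0 → posterior Beta(15, 19)
obs 12: x=1 → posterior Beta(16, 19)
obs 13: x=1 → posterior Beta(17, 19)
obs 14: x=1 → posterior Beta(18, 19)

17/35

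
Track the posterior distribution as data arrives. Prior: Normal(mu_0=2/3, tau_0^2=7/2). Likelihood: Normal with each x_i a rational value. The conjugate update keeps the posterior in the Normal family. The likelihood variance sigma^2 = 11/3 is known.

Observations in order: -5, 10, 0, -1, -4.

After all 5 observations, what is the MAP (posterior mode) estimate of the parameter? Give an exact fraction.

obs 1: x=-5 → posterior Normal(-271/129, 77/43)
obs 2: x=10 → posterior Normal(359/192, 77/64)
obs 3: x=0 → posterior Normal(359/255, 77/85)
obs 4: x=-1 → posterior Normal(148/159, 77/106)
obs 5: x=-4 → posterior Normal(44/381, 77/127)

44/381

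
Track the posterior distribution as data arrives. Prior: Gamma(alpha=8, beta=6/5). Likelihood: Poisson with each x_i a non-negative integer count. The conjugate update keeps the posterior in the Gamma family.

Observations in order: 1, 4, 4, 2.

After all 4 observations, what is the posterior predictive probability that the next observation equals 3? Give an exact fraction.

obs 1: x=1 → posterior Gamma(9, 11/5)
obs 2: x=4 → posterior Gamma(13, 16/5)
obs 3: x=4 → posterior Gamma(17, 21/5)
obs 4: x=2 → posterior Gamma(19, 26/5)

127425182839560164291406069760000/645590698195138073036733040138561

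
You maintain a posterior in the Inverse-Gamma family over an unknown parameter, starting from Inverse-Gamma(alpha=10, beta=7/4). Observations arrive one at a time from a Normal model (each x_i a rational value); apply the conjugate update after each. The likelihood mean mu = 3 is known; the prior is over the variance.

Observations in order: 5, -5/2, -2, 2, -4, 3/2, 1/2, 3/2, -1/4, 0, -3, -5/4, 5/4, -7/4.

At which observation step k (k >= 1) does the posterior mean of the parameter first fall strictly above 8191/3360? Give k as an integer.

k = 3

obs 1: x=5 → posterior Inverse-Gamma(21/2, 15/4)
obs 2: x=-5/2 → posterior Inverse-Gamma(11, 151/8)
obs 3: x=-2 → posterior Inverse-Gamma(23/2, 251/8)
obs 4: x=2 → posterior Inverse-Gamma(12, 255/8)
obs 5: x=-4 → posterior Inverse-Gamma(25/2, 451/8)
obs 6: x=3/2 → posterior Inverse-Gamma(13, 115/2)
obs 7: x=1/2 → posterior Inverse-Gamma(27/2, 485/8)
obs 8: x=3/2 → posterior Inverse-Gamma(14, 247/4)
obs 9: x=-1/4 → posterior Inverse-Gamma(29/2, 2145/32)
obs 10: x=0 → posterior Inverse-Gamma(15, 2289/32)
obs 11: x=-3 → posterior Inverse-Gamma(31/2, 2865/32)
obs 12: x=-5/4 → posterior Inverse-Gamma(16, 1577/16)
obs 13: x=5/4 → posterior Inverse-Gamma(33/2, 3203/32)
obs 14: x=-7/4 → posterior Inverse-Gamma(17, 891/8)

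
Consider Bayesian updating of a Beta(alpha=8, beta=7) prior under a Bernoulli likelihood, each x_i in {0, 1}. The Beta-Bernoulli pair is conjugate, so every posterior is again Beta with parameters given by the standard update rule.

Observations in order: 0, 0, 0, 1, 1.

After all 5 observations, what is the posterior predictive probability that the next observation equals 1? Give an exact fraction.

1/2

obs 1: x=0 → posterior Beta(8, 8)
obs 2: x=0 → posterior Beta(8, 9)
obs 3: x=0 → posterior Beta(8, 10)
obs 4: x=1 → posterior Beta(9, 10)
obs 5: x=1 → posterior Beta(10, 10)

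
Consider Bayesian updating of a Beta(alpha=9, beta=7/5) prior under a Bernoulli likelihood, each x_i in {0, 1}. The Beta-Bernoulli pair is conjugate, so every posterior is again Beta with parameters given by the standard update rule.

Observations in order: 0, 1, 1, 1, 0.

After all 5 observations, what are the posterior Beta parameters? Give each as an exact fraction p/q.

obs 1: x=0 → posterior Beta(9, 12/5)
obs 2: x=1 → posterior Beta(10, 12/5)
obs 3: x=1 → posterior Beta(11, 12/5)
obs 4: x=1 → posterior Beta(12, 12/5)
obs 5: x=0 → posterior Beta(12, 17/5)

alpha=12, beta=17/5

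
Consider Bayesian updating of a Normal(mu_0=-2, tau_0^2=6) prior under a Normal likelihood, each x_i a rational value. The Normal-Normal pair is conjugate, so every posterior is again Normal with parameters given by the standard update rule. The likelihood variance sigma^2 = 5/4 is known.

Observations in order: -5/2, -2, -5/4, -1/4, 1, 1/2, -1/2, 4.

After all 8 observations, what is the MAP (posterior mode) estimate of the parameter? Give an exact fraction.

obs 1: x=-5/2 → posterior Normal(-70/29, 30/29)
obs 2: x=-2 → posterior Normal(-118/53, 30/53)
obs 3: x=-5/4 → posterior Normal(-148/77, 30/77)
obs 4: x=-1/4 → posterior Normal(-154/101, 30/101)
obs 5: x=1 → posterior Normal(-26/25, 6/25)
obs 6: x=1/2 → posterior Normal(-118/149, 30/149)
obs 7: x=-1/2 → posterior Normal(-130/173, 30/173)
obs 8: x=4 → posterior Normal(-34/197, 30/197)

-34/197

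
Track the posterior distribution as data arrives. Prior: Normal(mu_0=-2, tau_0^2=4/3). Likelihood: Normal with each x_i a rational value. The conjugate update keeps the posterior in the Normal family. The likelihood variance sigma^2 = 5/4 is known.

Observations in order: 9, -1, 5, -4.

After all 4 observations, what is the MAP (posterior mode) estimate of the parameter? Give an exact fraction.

obs 1: x=9 → posterior Normal(114/31, 20/31)
obs 2: x=-1 → posterior Normal(98/47, 20/47)
obs 3: x=5 → posterior Normal(178/63, 20/63)
obs 4: x=-4 → posterior Normal(114/79, 20/79)

114/79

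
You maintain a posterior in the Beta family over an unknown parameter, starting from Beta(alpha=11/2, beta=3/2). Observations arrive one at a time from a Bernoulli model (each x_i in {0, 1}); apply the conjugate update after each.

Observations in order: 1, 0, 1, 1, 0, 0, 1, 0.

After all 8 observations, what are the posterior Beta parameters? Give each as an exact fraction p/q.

alpha=19/2, beta=11/2

obs 1: x=1 → posterior Beta(13/2, 3/2)
obs 2: x=0 → posterior Beta(13/2, 5/2)
obs 3: x=1 → posterior Beta(15/2, 5/2)
obs 4: x=1 → posterior Beta(17/2, 5/2)
obs 5: x=0 → posterior Beta(17/2, 7/2)
obs 6: x=0 → posterior Beta(17/2, 9/2)
obs 7: x=1 → posterior Beta(19/2, 9/2)
obs 8: x=0 → posterior Beta(19/2, 11/2)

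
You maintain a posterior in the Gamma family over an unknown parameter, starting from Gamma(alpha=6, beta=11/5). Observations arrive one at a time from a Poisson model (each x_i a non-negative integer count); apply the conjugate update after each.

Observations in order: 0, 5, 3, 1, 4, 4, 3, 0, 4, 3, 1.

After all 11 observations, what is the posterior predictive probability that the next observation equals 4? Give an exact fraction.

3021438579826701275090545866537214843664058614776691245179941683200000/22274976335586297219782100611792818592927877841697473964134447363545361

obs 1: x=0 → posterior Gamma(6, 16/5)
obs 2: x=5 → posterior Gamma(11, 21/5)
obs 3: x=3 → posterior Gamma(14, 26/5)
obs 4: x=1 → posterior Gamma(15, 31/5)
obs 5: x=4 → posterior Gamma(19, 36/5)
obs 6: x=4 → posterior Gamma(23, 41/5)
obs 7: x=3 → posterior Gamma(26, 46/5)
obs 8: x=0 → posterior Gamma(26, 51/5)
obs 9: x=4 → posterior Gamma(30, 56/5)
obs 10: x=3 → posterior Gamma(33, 61/5)
obs 11: x=1 → posterior Gamma(34, 66/5)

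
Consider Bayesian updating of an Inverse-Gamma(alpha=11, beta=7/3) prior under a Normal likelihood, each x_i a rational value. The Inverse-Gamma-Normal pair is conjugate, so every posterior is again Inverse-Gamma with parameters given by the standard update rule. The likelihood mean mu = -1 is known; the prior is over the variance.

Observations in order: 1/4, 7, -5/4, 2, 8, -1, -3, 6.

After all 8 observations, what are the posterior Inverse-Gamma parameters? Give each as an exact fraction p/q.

alpha=15, beta=5119/48

obs 1: x=1/4 → posterior Inverse-Gamma(23/2, 299/96)
obs 2: x=7 → posterior Inverse-Gamma(12, 3371/96)
obs 3: x=-5/4 → posterior Inverse-Gamma(25/2, 1687/48)
obs 4: x=2 → posterior Inverse-Gamma(13, 1903/48)
obs 5: x=8 → posterior Inverse-Gamma(27/2, 3847/48)
obs 6: x=-1 → posterior Inverse-Gamma(14, 3847/48)
obs 7: x=-3 → posterior Inverse-Gamma(29/2, 3943/48)
obs 8: x=6 → posterior Inverse-Gamma(15, 5119/48)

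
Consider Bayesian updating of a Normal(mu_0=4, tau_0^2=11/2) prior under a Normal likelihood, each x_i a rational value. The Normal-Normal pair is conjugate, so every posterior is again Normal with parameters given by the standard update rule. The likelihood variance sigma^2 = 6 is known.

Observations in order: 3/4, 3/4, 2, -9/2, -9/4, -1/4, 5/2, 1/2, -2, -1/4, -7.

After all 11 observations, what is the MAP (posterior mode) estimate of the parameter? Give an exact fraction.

obs 1: x=3/4 → posterior Normal(225/92, 66/23)
obs 2: x=3/4 → posterior Normal(129/68, 33/17)
obs 3: x=2 → posterior Normal(173/90, 22/15)
obs 4: x=-9/2 → posterior Normal(37/56, 33/28)
obs 5: x=-9/4 → posterior Normal(49/268, 66/67)
obs 6: x=-1/4 → posterior Normal(19/156, 11/13)
obs 7: x=5/2 → posterior Normal(37/89, 66/89)
obs 8: x=1/2 → posterior Normal(17/40, 33/50)
obs 9: x=-2 → posterior Normal(41/222, 22/37)
obs 10: x=-1/4 → posterior Normal(71/488, 33/61)
obs 11: x=-7 → posterior Normal(-237/532, 66/133)

-237/532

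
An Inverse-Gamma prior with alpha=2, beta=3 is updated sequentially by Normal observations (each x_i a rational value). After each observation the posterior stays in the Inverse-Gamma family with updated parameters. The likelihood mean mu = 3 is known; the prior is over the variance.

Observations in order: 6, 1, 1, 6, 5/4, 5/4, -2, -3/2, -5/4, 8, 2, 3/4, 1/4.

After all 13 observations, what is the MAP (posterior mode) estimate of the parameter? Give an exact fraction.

2241/304

obs 1: x=6 → posterior Inverse-Gamma(5/2, 15/2)
obs 2: x=1 → posterior Inverse-Gamma(3, 19/2)
obs 3: x=1 → posterior Inverse-Gamma(7/2, 23/2)
obs 4: x=6 → posterior Inverse-Gamma(4, 16)
obs 5: x=5/4 → posterior Inverse-Gamma(9/2, 561/32)
obs 6: x=5/4 → posterior Inverse-Gamma(5, 305/16)
obs 7: x=-2 → posterior Inverse-Gamma(11/2, 505/16)
obs 8: x=-3/2 → posterior Inverse-Gamma(6, 667/16)
obs 9: x=-5/4 → posterior Inverse-Gamma(13/2, 1623/32)
obs 10: x=8 → posterior Inverse-Gamma(7, 2023/32)
obs 11: x=2 → posterior Inverse-Gamma(15/2, 2039/32)
obs 12: x=3/4 → posterior Inverse-Gamma(8, 265/4)
obs 13: x=1/4 → posterior Inverse-Gamma(17/2, 2241/32)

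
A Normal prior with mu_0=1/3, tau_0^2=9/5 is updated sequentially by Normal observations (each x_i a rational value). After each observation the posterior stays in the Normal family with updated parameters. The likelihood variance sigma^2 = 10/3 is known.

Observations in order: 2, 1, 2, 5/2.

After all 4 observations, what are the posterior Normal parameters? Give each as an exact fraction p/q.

mu_0=1315/948, tau_0^2=45/79

obs 1: x=2 → posterior Normal(212/231, 90/77)
obs 2: x=1 → posterior Normal(293/312, 45/52)
obs 3: x=2 → posterior Normal(455/393, 90/131)
obs 4: x=5/2 → posterior Normal(1315/948, 45/79)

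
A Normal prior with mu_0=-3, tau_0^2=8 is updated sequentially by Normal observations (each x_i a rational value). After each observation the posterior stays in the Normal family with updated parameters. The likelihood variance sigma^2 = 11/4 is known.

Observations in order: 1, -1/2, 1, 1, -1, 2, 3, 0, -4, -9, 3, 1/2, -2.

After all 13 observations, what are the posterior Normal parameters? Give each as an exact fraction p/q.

obs 1: x=1 → posterior Normal(-1/43, 88/43)
obs 2: x=-1/2 → posterior Normal(-17/75, 88/75)
obs 3: x=1 → posterior Normal(15/107, 88/107)
obs 4: x=1 → posterior Normal(47/139, 88/139)
obs 5: x=-1 → posterior Normal(5/57, 88/171)
obs 6: x=2 → posterior Normal(79/203, 88/203)
obs 7: x=3 → posterior Normal(35/47, 88/235)
obs 8: x=0 → posterior Normal(175/267, 88/267)
obs 9: x=-4 → posterior Normal(47/299, 88/299)
obs 10: x=-9 → posterior Normal(-241/331, 88/331)
obs 11: x=3 → posterior Normal(-145/363, 8/33)
obs 12: x=1/2 → posterior Normal(-129/395, 88/395)
obs 13: x=-2 → posterior Normal(-193/427, 88/427)

mu_0=-193/427, tau_0^2=88/427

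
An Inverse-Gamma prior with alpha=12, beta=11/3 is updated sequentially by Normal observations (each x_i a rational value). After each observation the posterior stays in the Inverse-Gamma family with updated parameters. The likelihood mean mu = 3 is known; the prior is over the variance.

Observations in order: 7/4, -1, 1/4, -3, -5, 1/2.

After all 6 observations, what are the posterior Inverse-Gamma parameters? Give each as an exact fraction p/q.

obs 1: x=7/4 → posterior Inverse-Gamma(25/2, 427/96)
obs 2: x=-1 → posterior Inverse-Gamma(13, 1195/96)
obs 3: x=1/4 → posterior Inverse-Gamma(27/2, 779/48)
obs 4: x=-3 → posterior Inverse-Gamma(14, 1643/48)
obs 5: x=-5 → posterior Inverse-Gamma(29/2, 3179/48)
obs 6: x=1/2 → posterior Inverse-Gamma(15, 3329/48)

alpha=15, beta=3329/48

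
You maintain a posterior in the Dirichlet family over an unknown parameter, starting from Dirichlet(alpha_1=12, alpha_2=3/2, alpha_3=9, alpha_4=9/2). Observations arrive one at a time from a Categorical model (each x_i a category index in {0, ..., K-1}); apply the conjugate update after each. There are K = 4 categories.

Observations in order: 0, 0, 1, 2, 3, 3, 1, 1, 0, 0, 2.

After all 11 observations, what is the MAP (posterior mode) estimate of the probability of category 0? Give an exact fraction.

obs 1: x=0 → posterior Dirichlet(13, 3/2, 9, 9/2)
obs 2: x=0 → posterior Dirichlet(14, 3/2, 9, 9/2)
obs 3: x=1 → posterior Dirichlet(14, 5/2, 9, 9/2)
obs 4: x=2 → posterior Dirichlet(14, 5/2, 10, 9/2)
obs 5: x=3 → posterior Dirichlet(14, 5/2, 10, 11/2)
obs 6: x=3 → posterior Dirichlet(14, 5/2, 10, 13/2)
obs 7: x=1 → posterior Dirichlet(14, 7/2, 10, 13/2)
obs 8: x=1 → posterior Dirichlet(14, 9/2, 10, 13/2)
obs 9: x=0 → posterior Dirichlet(15, 9/2, 10, 13/2)
obs 10: x=0 → posterior Dirichlet(16, 9/2, 10, 13/2)
obs 11: x=2 → posterior Dirichlet(16, 9/2, 11, 13/2)

15/34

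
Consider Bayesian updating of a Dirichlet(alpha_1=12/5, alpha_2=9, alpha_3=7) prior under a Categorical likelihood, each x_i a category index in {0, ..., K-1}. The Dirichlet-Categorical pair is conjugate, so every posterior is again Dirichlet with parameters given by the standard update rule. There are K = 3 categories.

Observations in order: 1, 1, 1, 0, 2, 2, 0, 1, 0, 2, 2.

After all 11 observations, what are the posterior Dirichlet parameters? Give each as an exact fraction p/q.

obs 1: x=1 → posterior Dirichlet(12/5, 10, 7)
obs 2: x=1 → posterior Dirichlet(12/5, 11, 7)
obs 3: x=1 → posterior Dirichlet(12/5, 12, 7)
obs 4: x=0 → posterior Dirichlet(17/5, 12, 7)
obs 5: x=2 → posterior Dirichlet(17/5, 12, 8)
obs 6: x=2 → posterior Dirichlet(17/5, 12, 9)
obs 7: x=0 → posterior Dirichlet(22/5, 12, 9)
obs 8: x=1 → posterior Dirichlet(22/5, 13, 9)
obs 9: x=0 → posterior Dirichlet(27/5, 13, 9)
obs 10: x=2 → posterior Dirichlet(27/5, 13, 10)
obs 11: x=2 → posterior Dirichlet(27/5, 13, 11)

alpha_1=27/5, alpha_2=13, alpha_3=11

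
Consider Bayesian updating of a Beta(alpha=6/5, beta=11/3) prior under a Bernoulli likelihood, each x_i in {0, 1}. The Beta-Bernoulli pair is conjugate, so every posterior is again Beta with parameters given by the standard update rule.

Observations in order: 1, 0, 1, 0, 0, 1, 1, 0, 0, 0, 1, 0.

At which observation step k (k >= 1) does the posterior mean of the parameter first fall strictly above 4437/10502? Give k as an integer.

obs 1: x=1 → posterior Beta(11/5, 11/3)
obs 2: x=0 → posterior Beta(11/5, 14/3)
obs 3: x=1 → posterior Beta(16/5, 14/3)
obs 4: x=0 → posterior Beta(16/5, 17/3)
obs 5: x=0 → posterior Beta(16/5, 20/3)
obs 6: x=1 → posterior Beta(21/5, 20/3)
obs 7: x=1 → posterior Beta(26/5, 20/3)
obs 8: x=0 → posterior Beta(26/5, 23/3)
obs 9: x=0 → posterior Beta(26/5, 26/3)
obs 10: x=0 → posterior Beta(26/5, 29/3)
obs 11: x=1 → posterior Beta(31/5, 29/3)
obs 12: x=0 → posterior Beta(31/5, 32/3)

k = 7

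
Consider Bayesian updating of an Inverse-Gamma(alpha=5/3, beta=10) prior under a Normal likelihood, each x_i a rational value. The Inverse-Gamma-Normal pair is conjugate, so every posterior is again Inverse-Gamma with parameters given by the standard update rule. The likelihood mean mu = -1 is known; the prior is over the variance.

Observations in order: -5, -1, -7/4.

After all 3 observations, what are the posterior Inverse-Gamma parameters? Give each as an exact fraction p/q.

obs 1: x=-5 → posterior Inverse-Gamma(13/6, 18)
obs 2: x=-1 → posterior Inverse-Gamma(8/3, 18)
obs 3: x=-7/4 → posterior Inverse-Gamma(19/6, 585/32)

alpha=19/6, beta=585/32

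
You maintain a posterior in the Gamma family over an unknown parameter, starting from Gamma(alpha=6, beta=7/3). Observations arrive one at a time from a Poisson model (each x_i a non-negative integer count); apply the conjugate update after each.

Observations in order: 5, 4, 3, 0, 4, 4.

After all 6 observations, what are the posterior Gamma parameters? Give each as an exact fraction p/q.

alpha=26, beta=25/3

obs 1: x=5 → posterior Gamma(11, 10/3)
obs 2: x=4 → posterior Gamma(15, 13/3)
obs 3: x=3 → posterior Gamma(18, 16/3)
obs 4: x=0 → posterior Gamma(18, 19/3)
obs 5: x=4 → posterior Gamma(22, 22/3)
obs 6: x=4 → posterior Gamma(26, 25/3)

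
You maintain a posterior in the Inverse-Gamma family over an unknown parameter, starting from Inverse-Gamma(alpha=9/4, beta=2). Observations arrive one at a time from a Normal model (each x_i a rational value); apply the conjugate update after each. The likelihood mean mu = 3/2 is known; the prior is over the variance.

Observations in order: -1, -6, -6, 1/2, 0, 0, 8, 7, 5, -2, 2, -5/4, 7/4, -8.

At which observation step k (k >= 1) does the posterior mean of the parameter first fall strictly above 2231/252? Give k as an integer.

k = 2

obs 1: x=-1 → posterior Inverse-Gamma(11/4, 41/8)
obs 2: x=-6 → posterior Inverse-Gamma(13/4, 133/4)
obs 3: x=-6 → posterior Inverse-Gamma(15/4, 491/8)
obs 4: x=1/2 → posterior Inverse-Gamma(17/4, 495/8)
obs 5: x=0 → posterior Inverse-Gamma(19/4, 63)
obs 6: x=0 → posterior Inverse-Gamma(21/4, 513/8)
obs 7: x=8 → posterior Inverse-Gamma(23/4, 341/4)
obs 8: x=7 → posterior Inverse-Gamma(25/4, 803/8)
obs 9: x=5 → posterior Inverse-Gamma(27/4, 213/2)
obs 10: x=-2 → posterior Inverse-Gamma(29/4, 901/8)
obs 11: x=2 → posterior Inverse-Gamma(31/4, 451/4)
obs 12: x=-5/4 → posterior Inverse-Gamma(33/4, 3729/32)
obs 13: x=7/4 → posterior Inverse-Gamma(35/4, 1865/16)
obs 14: x=-8 → posterior Inverse-Gamma(37/4, 2587/16)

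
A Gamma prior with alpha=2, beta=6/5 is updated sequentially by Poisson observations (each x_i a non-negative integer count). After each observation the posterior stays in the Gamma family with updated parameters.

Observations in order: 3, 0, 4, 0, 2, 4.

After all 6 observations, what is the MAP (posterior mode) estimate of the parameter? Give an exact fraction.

35/18

obs 1: x=3 → posterior Gamma(5, 11/5)
obs 2: x=0 → posterior Gamma(5, 16/5)
obs 3: x=4 → posterior Gamma(9, 21/5)
obs 4: x=0 → posterior Gamma(9, 26/5)
obs 5: x=2 → posterior Gamma(11, 31/5)
obs 6: x=4 → posterior Gamma(15, 36/5)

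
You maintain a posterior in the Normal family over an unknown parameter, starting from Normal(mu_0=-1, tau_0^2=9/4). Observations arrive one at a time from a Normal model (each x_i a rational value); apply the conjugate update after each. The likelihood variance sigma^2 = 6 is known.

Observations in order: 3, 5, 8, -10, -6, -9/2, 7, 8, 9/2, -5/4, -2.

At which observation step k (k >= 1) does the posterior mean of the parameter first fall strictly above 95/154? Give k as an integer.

k = 2

obs 1: x=3 → posterior Normal(1/11, 18/11)
obs 2: x=5 → posterior Normal(8/7, 9/7)
obs 3: x=8 → posterior Normal(40/17, 18/17)
obs 4: x=-10 → posterior Normal(1/2, 9/10)
obs 5: x=-6 → posterior Normal(-8/23, 18/23)
obs 6: x=-9/2 → posterior Normal(-43/52, 9/13)
obs 7: x=7 → posterior Normal(-1/58, 18/29)
obs 8: x=8 → posterior Normal(47/64, 9/16)
obs 9: x=9/2 → posterior Normal(37/35, 18/35)
obs 10: x=-5/4 → posterior Normal(7/8, 9/19)
obs 11: x=-2 → posterior Normal(109/164, 18/41)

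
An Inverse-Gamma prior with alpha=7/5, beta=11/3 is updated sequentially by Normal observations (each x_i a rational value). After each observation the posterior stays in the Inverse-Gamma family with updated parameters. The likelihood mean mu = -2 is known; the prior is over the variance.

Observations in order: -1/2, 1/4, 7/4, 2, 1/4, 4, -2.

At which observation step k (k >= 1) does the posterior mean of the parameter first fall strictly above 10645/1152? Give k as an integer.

obs 1: x=-1/2 → posterior Inverse-Gamma(19/10, 115/24)
obs 2: x=1/4 → posterior Inverse-Gamma(12/5, 703/96)
obs 3: x=7/4 → posterior Inverse-Gamma(29/10, 689/48)
obs 4: x=2 → posterior Inverse-Gamma(17/5, 1073/48)
obs 5: x=1/4 → posterior Inverse-Gamma(39/10, 2389/96)
obs 6: x=4 → posterior Inverse-Gamma(22/5, 4117/96)
obs 7: x=-2 → posterior Inverse-Gamma(49/10, 4117/96)

k = 4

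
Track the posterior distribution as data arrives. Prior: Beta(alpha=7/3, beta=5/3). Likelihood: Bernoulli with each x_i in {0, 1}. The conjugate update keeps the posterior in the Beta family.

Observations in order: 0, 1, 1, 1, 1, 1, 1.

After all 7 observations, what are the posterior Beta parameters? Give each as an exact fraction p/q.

alpha=25/3, beta=8/3

obs 1: x=0 → posterior Beta(7/3, 8/3)
obs 2: x=1 → posterior Beta(10/3, 8/3)
obs 3: x=1 → posterior Beta(13/3, 8/3)
obs 4: x=1 → posterior Beta(16/3, 8/3)
obs 5: x=1 → posterior Beta(19/3, 8/3)
obs 6: x=1 → posterior Beta(22/3, 8/3)
obs 7: x=1 → posterior Beta(25/3, 8/3)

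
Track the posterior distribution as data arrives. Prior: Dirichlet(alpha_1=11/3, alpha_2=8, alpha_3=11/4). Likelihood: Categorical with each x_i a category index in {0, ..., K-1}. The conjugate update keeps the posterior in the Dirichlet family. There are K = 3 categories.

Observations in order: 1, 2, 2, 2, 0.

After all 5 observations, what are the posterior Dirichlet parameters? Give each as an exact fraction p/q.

obs 1: x=1 → posterior Dirichlet(11/3, 9, 11/4)
obs 2: x=2 → posterior Dirichlet(11/3, 9, 15/4)
obs 3: x=2 → posterior Dirichlet(11/3, 9, 19/4)
obs 4: x=2 → posterior Dirichlet(11/3, 9, 23/4)
obs 5: x=0 → posterior Dirichlet(14/3, 9, 23/4)

alpha_1=14/3, alpha_2=9, alpha_3=23/4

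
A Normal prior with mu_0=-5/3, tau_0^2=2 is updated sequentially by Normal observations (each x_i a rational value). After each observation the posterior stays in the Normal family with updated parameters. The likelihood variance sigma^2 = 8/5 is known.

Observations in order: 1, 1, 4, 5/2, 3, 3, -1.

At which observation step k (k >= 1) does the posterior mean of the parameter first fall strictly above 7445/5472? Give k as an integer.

k = 4

obs 1: x=1 → posterior Normal(-5/27, 8/9)
obs 2: x=1 → posterior Normal(5/21, 4/7)
obs 3: x=4 → posterior Normal(70/57, 8/19)
obs 4: x=5/2 → posterior Normal(215/144, 1/3)
obs 5: x=3 → posterior Normal(305/174, 8/29)
obs 6: x=3 → posterior Normal(395/204, 4/17)
obs 7: x=-1 → posterior Normal(365/234, 8/39)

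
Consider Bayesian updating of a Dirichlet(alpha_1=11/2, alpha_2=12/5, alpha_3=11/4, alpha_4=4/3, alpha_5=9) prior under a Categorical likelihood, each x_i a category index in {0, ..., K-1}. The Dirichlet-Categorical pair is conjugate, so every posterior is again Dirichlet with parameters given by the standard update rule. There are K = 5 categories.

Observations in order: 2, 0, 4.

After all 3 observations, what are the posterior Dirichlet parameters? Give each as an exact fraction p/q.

alpha_1=13/2, alpha_2=12/5, alpha_3=15/4, alpha_4=4/3, alpha_5=10

obs 1: x=2 → posterior Dirichlet(11/2, 12/5, 15/4, 4/3, 9)
obs 2: x=0 → posterior Dirichlet(13/2, 12/5, 15/4, 4/3, 9)
obs 3: x=4 → posterior Dirichlet(13/2, 12/5, 15/4, 4/3, 10)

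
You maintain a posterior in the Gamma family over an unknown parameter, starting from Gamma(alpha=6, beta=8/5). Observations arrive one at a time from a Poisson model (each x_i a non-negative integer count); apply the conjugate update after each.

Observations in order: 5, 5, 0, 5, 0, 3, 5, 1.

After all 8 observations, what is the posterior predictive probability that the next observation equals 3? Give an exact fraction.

169679279255715748065387268427214586261728106779770880000/796349472692055569551001636716942643286351234312350133173

obs 1: x=5 → posterior Gamma(11, 13/5)
obs 2: x=5 → posterior Gamma(16, 18/5)
obs 3: x=0 → posterior Gamma(16, 23/5)
obs 4: x=5 → posterior Gamma(21, 28/5)
obs 5: x=0 → posterior Gamma(21, 33/5)
obs 6: x=3 → posterior Gamma(24, 38/5)
obs 7: x=5 → posterior Gamma(29, 43/5)
obs 8: x=1 → posterior Gamma(30, 48/5)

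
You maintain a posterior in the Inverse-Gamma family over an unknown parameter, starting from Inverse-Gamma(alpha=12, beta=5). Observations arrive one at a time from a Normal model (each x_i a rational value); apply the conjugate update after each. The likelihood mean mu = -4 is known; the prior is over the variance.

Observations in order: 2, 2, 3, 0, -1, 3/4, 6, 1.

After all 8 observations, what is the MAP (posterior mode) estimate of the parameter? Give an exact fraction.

obs 1: x=2 → posterior Inverse-Gamma(25/2, 23)
obs 2: x=2 → posterior Inverse-Gamma(13, 41)
obs 3: x=3 → posterior Inverse-Gamma(27/2, 131/2)
obs 4: x=0 → posterior Inverse-Gamma(14, 147/2)
obs 5: x=-1 → posterior Inverse-Gamma(29/2, 78)
obs 6: x=3/4 → posterior Inverse-Gamma(15, 2857/32)
obs 7: x=6 → posterior Inverse-Gamma(31/2, 4457/32)
obs 8: x=1 → posterior Inverse-Gamma(16, 4857/32)

4857/544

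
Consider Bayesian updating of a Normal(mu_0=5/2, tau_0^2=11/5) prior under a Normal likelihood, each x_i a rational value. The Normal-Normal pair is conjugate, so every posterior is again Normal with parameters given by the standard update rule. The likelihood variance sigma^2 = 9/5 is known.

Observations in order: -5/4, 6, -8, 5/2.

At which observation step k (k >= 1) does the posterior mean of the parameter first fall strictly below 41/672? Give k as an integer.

obs 1: x=-5/4 → posterior Normal(7/16, 99/100)
obs 2: x=6 → posterior Normal(299/124, 99/155)
obs 3: x=-8 → posterior Normal(-53/168, 33/70)
obs 4: x=5/2 → posterior Normal(57/212, 99/265)

k = 3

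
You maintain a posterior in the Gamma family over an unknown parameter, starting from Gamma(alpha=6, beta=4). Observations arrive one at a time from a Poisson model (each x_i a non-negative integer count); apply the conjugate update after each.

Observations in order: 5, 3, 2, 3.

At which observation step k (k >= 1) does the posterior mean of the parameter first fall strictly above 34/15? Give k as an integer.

k = 2

obs 1: x=5 → posterior Gamma(11, 5)
obs 2: x=3 → posterior Gamma(14, 6)
obs 3: x=2 → posterior Gamma(16, 7)
obs 4: x=3 → posterior Gamma(19, 8)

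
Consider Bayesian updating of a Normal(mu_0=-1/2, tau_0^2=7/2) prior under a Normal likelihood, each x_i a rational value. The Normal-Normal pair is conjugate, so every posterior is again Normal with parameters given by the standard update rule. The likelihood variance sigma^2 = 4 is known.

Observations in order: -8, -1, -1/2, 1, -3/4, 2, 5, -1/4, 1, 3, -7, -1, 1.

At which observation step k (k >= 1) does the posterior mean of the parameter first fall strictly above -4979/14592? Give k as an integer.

obs 1: x=-8 → posterior Normal(-4, 28/15)
obs 2: x=-1 → posterior Normal(-67/22, 14/11)
obs 3: x=-1/2 → posterior Normal(-141/58, 28/29)
obs 4: x=1 → posterior Normal(-127/72, 7/9)
obs 5: x=-3/4 → posterior Normal(-275/172, 28/43)
obs 6: x=2 → posterior Normal(-219/200, 14/25)
obs 7: x=5 → posterior Normal(-79/228, 28/57)
obs 8: x=-1/4 → posterior Normal(-43/128, 7/16)
obs 9: x=1 → posterior Normal(-29/142, 28/71)
obs 10: x=3 → posterior Normal(1/12, 14/39)
obs 11: x=-7 → posterior Normal(-1/2, 28/85)
obs 12: x=-1 → posterior Normal(-99/184, 7/23)
obs 13: x=1 → posterior Normal(-85/198, 28/99)

k = 8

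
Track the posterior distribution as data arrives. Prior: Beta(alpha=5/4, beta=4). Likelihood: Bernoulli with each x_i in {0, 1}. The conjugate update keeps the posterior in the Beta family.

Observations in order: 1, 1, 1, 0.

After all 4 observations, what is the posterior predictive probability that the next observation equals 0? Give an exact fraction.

obs 1: x=1 → posterior Beta(9/4, 4)
obs 2: x=1 → posterior Beta(13/4, 4)
obs 3: x=1 → posterior Beta(17/4, 4)
obs 4: x=0 → posterior Beta(17/4, 5)

20/37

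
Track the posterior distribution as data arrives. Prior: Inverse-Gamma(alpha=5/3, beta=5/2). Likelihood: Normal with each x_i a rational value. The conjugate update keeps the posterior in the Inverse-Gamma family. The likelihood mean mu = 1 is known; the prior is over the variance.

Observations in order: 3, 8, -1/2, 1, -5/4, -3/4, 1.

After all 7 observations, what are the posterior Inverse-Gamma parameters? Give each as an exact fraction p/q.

obs 1: x=3 → posterior Inverse-Gamma(13/6, 9/2)
obs 2: x=8 → posterior Inverse-Gamma(8/3, 29)
obs 3: x=-1/2 → posterior Inverse-Gamma(19/6, 241/8)
obs 4: x=1 → posterior Inverse-Gamma(11/3, 241/8)
obs 5: x=-5/4 → posterior Inverse-Gamma(25/6, 1045/32)
obs 6: x=-3/4 → posterior Inverse-Gamma(14/3, 547/16)
obs 7: x=1 → posterior Inverse-Gamma(31/6, 547/16)

alpha=31/6, beta=547/16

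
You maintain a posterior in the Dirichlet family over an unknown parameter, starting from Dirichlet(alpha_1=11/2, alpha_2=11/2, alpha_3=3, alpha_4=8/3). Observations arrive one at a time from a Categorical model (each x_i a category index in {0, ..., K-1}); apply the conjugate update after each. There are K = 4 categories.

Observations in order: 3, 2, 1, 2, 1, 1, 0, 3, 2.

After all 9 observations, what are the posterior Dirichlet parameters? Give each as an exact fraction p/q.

obs 1: x=3 → posterior Dirichlet(11/2, 11/2, 3, 11/3)
obs 2: x=2 → posterior Dirichlet(11/2, 11/2, 4, 11/3)
obs 3: x=1 → posterior Dirichlet(11/2, 13/2, 4, 11/3)
obs 4: x=2 → posterior Dirichlet(11/2, 13/2, 5, 11/3)
obs 5: x=1 → posterior Dirichlet(11/2, 15/2, 5, 11/3)
obs 6: x=1 → posterior Dirichlet(11/2, 17/2, 5, 11/3)
obs 7: x=0 → posterior Dirichlet(13/2, 17/2, 5, 11/3)
obs 8: x=3 → posterior Dirichlet(13/2, 17/2, 5, 14/3)
obs 9: x=2 → posterior Dirichlet(13/2, 17/2, 6, 14/3)

alpha_1=13/2, alpha_2=17/2, alpha_3=6, alpha_4=14/3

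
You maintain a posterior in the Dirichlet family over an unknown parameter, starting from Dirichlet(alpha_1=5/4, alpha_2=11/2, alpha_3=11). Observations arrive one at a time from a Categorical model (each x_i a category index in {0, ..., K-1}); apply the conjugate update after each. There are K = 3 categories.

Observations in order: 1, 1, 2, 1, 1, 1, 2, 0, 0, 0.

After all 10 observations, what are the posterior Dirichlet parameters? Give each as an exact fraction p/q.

alpha_1=17/4, alpha_2=21/2, alpha_3=13

obs 1: x=1 → posterior Dirichlet(5/4, 13/2, 11)
obs 2: x=1 → posterior Dirichlet(5/4, 15/2, 11)
obs 3: x=2 → posterior Dirichlet(5/4, 15/2, 12)
obs 4: x=1 → posterior Dirichlet(5/4, 17/2, 12)
obs 5: x=1 → posterior Dirichlet(5/4, 19/2, 12)
obs 6: x=1 → posterior Dirichlet(5/4, 21/2, 12)
obs 7: x=2 → posterior Dirichlet(5/4, 21/2, 13)
obs 8: x=0 → posterior Dirichlet(9/4, 21/2, 13)
obs 9: x=0 → posterior Dirichlet(13/4, 21/2, 13)
obs 10: x=0 → posterior Dirichlet(17/4, 21/2, 13)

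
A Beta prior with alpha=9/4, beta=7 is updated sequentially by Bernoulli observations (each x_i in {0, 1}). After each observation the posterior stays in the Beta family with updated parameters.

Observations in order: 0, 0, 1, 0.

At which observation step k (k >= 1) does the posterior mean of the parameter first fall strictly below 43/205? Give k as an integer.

k = 2

obs 1: x=0 → posterior Beta(9/4, 8)
obs 2: x=0 → posterior Beta(9/4, 9)
obs 3: x=1 → posterior Beta(13/4, 9)
obs 4: x=0 → posterior Beta(13/4, 10)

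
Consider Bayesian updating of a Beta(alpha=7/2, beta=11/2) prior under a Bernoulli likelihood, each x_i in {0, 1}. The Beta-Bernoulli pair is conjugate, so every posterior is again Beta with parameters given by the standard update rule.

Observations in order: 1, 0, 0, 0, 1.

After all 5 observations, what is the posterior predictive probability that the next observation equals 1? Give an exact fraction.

11/28

obs 1: x=1 → posterior Beta(9/2, 11/2)
obs 2: x=0 → posterior Beta(9/2, 13/2)
obs 3: x=0 → posterior Beta(9/2, 15/2)
obs 4: x=0 → posterior Beta(9/2, 17/2)
obs 5: x=1 → posterior Beta(11/2, 17/2)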